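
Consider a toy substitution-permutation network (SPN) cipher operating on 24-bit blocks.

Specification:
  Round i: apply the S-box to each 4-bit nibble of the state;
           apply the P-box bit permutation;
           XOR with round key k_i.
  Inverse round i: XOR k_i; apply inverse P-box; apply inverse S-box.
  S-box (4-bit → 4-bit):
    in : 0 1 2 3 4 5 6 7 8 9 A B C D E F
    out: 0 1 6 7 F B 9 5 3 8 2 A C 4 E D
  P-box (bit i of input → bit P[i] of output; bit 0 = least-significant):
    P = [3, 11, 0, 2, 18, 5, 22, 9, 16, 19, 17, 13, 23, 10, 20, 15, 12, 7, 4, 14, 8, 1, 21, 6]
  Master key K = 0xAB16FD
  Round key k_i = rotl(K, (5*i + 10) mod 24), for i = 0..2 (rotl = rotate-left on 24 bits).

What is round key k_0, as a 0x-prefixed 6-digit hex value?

0x5BF6AC

K = 0xAB16FD
k_0 = rotl(K, (5*0+10) mod 24) = rotl(K, 10) = 0x5BF6AC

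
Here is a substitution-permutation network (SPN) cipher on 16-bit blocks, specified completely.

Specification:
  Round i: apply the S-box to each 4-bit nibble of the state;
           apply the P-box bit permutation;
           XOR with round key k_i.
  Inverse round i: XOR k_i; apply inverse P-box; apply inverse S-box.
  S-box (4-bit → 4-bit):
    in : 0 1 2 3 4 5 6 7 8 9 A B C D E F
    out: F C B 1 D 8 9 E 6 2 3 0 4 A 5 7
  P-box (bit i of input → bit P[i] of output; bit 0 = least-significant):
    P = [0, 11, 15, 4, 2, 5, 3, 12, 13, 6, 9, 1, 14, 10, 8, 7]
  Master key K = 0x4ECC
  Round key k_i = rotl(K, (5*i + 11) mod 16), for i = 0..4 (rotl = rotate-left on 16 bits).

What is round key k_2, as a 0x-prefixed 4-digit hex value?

0xD989

K = 0x4ECC
k_0 = rotl(K, (5*0+11) mod 16) = rotl(K, 11) = 0x6276
k_1 = rotl(K, (5*1+11) mod 16) = rotl(K, 0) = 0x4ECC
k_2 = rotl(K, (5*2+11) mod 16) = rotl(K, 5) = 0xD989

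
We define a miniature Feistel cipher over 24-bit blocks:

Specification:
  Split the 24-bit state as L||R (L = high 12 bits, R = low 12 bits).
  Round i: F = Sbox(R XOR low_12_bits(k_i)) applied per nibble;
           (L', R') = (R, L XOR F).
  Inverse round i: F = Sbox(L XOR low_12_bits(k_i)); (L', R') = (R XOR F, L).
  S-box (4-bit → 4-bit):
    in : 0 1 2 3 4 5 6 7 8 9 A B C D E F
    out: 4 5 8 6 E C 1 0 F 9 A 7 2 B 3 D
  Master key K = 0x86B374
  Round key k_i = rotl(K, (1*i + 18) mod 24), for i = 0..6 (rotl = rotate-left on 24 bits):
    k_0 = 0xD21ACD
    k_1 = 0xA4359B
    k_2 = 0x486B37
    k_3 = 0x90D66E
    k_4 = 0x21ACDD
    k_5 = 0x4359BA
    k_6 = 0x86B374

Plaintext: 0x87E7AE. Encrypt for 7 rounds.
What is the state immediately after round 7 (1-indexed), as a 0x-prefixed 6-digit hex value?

s_0 = plaintext = 0x87E7AE
s_1 = Round(s_0, k_0) = 0x7AE368
s_2 = Round(s_1, k_1) = 0x368678
s_3 = Round(s_2, k_2) = 0x678885
s_4 = Round(s_3, k_3) = 0x88554F
s_5 = Round(s_4, k_4) = 0x54F11D
s_6 = Round(s_5, k_5) = 0x11DAEF
s_7 = Round(s_6, k_6) = 0xAEF88A

0xAEF88A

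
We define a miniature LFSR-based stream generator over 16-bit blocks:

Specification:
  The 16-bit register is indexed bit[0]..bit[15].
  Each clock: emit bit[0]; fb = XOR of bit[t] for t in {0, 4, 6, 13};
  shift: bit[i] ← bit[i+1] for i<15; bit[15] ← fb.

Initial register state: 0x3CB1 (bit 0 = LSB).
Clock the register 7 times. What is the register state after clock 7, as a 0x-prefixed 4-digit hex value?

0x0279

reg_0 = 0x3CB1
clock 1: out=1, reg = 0x9E58
clock 2: out=0, reg = 0x4F2C
clock 3: out=0, reg = 0x2796
clock 4: out=0, reg = 0x13CB
clock 5: out=1, reg = 0x09E5
clock 6: out=1, reg = 0x04F2
clock 7: out=0, reg = 0x0279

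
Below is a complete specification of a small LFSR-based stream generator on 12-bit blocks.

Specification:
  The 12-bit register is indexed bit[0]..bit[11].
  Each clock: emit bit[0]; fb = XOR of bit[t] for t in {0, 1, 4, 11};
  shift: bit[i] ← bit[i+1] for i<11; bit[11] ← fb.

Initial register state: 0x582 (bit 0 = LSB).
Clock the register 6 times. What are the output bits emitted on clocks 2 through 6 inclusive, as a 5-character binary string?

reg_0 = 0x582
clock 1: out=0, reg = 0xAC1
clock 2: out=1, reg = 0x560
clock 3: out=0, reg = 0x2B0
clock 4: out=0, reg = 0x958
clock 5: out=0, reg = 0x4AC
clock 6: out=0, reg = 0x256

10000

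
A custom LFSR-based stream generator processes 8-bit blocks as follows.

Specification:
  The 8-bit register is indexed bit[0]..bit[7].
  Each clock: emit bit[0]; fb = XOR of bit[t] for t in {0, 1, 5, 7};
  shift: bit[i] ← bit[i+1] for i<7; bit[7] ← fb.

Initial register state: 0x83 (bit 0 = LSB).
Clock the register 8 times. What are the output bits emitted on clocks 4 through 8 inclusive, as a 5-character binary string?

reg_0 = 0x83
clock 1: out=1, reg = 0xC1
clock 2: out=1, reg = 0x60
clock 3: out=0, reg = 0xB0
clock 4: out=0, reg = 0x58
clock 5: out=0, reg = 0x2C
clock 6: out=0, reg = 0x96
clock 7: out=0, reg = 0x4B
clock 8: out=1, reg = 0x25

00001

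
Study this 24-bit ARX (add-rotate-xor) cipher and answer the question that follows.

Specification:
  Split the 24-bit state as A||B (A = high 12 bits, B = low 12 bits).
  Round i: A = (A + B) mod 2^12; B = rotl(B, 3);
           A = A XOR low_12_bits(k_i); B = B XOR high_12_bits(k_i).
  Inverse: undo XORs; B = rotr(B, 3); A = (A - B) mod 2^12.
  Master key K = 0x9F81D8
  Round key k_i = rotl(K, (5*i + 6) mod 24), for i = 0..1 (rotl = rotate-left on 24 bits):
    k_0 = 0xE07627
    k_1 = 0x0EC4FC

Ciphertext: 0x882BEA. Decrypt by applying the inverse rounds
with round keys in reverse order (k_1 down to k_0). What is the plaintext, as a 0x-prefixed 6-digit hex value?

s_0 = ciphertext = 0x882BEA
s_1 = InvRound(s_0, k_1) = 0xF1ED60
s_2 = InvRound(s_1, k_0) = 0xACDE6C

0xACDE6C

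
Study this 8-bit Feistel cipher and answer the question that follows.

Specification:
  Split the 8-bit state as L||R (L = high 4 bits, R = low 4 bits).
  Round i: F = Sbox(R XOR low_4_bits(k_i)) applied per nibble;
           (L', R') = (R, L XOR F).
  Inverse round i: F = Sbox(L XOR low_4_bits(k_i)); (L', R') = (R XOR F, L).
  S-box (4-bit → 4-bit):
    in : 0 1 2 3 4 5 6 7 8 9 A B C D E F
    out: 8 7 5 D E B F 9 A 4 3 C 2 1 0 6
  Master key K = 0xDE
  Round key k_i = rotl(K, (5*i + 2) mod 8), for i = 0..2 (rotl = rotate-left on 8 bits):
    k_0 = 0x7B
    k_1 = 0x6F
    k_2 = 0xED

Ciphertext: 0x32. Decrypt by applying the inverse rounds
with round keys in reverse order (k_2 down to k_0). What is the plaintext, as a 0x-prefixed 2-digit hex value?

0x62

s_0 = ciphertext = 0x32
s_1 = InvRound(s_0, k_2) = 0x23
s_2 = InvRound(s_1, k_1) = 0x22
s_3 = InvRound(s_2, k_0) = 0x62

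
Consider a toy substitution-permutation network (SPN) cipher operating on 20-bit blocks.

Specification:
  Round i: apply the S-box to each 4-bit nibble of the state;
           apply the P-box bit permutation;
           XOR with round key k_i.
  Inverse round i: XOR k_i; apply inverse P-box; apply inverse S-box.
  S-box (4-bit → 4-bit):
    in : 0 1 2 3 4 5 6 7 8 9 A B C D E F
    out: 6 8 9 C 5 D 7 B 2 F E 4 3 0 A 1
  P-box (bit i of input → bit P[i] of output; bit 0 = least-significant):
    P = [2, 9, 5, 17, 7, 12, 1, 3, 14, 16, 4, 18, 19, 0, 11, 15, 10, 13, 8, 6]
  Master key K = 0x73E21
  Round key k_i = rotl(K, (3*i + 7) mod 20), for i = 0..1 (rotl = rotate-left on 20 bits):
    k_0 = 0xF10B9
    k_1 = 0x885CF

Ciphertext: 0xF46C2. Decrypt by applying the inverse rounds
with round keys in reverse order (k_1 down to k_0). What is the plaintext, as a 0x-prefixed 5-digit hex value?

0x61296

s_0 = ciphertext = 0xF46C2
s_1 = InvRound(s_0, k_1) = 0xBE717
s_2 = InvRound(s_1, k_0) = 0x61296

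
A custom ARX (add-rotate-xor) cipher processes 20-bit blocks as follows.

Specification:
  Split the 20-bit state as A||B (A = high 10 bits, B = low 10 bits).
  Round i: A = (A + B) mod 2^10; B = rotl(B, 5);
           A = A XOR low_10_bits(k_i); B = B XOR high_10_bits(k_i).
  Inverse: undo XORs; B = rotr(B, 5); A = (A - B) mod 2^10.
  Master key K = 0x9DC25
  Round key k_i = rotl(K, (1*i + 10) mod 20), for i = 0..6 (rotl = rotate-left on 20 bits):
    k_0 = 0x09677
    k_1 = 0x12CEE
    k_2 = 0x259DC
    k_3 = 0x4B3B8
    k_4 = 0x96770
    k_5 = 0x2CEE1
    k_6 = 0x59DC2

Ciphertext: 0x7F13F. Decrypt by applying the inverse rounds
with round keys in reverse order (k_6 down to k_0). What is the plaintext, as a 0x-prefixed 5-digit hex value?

s_0 = ciphertext = 0x7F13F
s_1 = InvRound(s_0, k_6) = 0x4F302
s_2 = InvRound(s_1, k_5) = 0x6823D
s_3 = InvRound(s_2, k_4) = 0x93483
s_4 = InvRound(s_3, k_3) = 0x021ED
s_5 = InvRound(s_4, k_2) = 0x9A76B
s_6 = InvRound(s_5, k_1) = 0x9B819
s_7 = InvRound(s_6, k_0) = 0x26381

0x26381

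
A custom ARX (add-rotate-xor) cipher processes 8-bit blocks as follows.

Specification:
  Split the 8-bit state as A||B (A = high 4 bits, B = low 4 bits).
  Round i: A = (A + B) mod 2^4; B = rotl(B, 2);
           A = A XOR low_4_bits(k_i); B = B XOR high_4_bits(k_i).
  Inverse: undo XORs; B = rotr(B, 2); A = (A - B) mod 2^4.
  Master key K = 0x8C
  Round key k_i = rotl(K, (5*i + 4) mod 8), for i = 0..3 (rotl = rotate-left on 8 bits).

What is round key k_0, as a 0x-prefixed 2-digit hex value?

K = 0x8C
k_0 = rotl(K, (5*0+4) mod 8) = rotl(K, 4) = 0xC8

0xC8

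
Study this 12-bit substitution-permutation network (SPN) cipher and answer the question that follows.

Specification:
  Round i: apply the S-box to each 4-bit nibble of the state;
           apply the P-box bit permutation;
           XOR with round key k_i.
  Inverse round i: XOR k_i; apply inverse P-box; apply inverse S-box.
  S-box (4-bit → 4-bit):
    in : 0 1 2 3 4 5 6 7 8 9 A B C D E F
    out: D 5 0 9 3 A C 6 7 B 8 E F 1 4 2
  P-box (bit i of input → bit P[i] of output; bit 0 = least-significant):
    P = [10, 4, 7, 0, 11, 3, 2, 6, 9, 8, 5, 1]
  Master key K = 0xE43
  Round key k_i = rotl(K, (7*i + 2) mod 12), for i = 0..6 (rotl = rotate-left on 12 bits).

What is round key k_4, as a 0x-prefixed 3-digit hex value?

K = 0xE43
k_0 = rotl(K, (7*0+2) mod 12) = rotl(K, 2) = 0x90F
k_1 = rotl(K, (7*1+2) mod 12) = rotl(K, 9) = 0x7C8
k_2 = rotl(K, (7*2+2) mod 12) = rotl(K, 4) = 0x43E
k_3 = rotl(K, (7*3+2) mod 12) = rotl(K, 11) = 0xF21
k_4 = rotl(K, (7*4+2) mod 12) = rotl(K, 6) = 0x0F9

0x0F9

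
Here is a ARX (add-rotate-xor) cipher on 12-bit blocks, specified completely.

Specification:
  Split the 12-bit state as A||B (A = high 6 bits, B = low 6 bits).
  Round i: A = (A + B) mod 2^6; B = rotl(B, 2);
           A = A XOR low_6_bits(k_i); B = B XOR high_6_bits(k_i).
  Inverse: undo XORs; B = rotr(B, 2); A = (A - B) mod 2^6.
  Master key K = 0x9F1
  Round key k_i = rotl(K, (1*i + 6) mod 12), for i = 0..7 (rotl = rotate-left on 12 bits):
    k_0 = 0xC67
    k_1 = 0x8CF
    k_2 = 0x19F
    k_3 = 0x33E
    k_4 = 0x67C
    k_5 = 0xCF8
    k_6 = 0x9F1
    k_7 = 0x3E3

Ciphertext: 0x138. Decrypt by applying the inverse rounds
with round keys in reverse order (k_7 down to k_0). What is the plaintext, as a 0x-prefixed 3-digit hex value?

s_0 = ciphertext = 0x138
s_1 = InvRound(s_0, k_7) = 0xABD
s_2 = InvRound(s_1, k_6) = 0xD66
s_3 = InvRound(s_2, k_5) = 0xE15
s_4 = InvRound(s_3, k_4) = 0x043
s_5 = InvRound(s_4, k_3) = 0x333
s_6 = InvRound(s_5, k_2) = 0xD9D
s_7 = InvRound(s_6, k_1) = 0x2AF
s_8 = InvRound(s_7, k_0) = 0x1A7

0x1A7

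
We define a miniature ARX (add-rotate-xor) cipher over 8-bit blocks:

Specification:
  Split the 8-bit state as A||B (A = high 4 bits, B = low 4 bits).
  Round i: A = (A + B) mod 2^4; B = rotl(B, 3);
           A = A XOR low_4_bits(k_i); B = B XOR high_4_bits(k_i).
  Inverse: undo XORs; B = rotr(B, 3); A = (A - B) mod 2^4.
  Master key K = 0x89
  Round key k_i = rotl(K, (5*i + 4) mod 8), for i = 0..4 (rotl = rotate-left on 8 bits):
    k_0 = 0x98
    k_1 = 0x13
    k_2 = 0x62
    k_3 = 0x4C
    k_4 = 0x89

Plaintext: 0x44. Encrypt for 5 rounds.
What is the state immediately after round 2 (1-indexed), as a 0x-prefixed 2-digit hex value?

s_0 = plaintext = 0x44
s_1 = Round(s_0, k_0) = 0x0B
s_2 = Round(s_1, k_1) = 0x8C
s_3 = Round(s_2, k_2) = 0x60
s_4 = Round(s_3, k_3) = 0xA4
s_5 = Round(s_4, k_4) = 0x7A

0x8C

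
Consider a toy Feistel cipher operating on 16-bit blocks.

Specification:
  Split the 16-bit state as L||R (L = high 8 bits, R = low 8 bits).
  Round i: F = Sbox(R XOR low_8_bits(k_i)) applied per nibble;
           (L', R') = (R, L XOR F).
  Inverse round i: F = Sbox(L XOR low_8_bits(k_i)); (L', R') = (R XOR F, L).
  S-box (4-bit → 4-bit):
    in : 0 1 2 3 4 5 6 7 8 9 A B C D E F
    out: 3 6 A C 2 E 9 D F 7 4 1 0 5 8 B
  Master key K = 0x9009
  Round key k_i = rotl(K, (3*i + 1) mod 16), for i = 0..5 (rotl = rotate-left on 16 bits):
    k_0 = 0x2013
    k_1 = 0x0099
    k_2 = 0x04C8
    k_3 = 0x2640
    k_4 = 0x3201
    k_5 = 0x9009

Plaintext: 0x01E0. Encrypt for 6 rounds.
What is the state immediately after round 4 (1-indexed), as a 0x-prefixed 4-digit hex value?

s_0 = plaintext = 0x01E0
s_1 = Round(s_0, k_0) = 0xE0BD
s_2 = Round(s_1, k_1) = 0xBD42
s_3 = Round(s_2, k_2) = 0x4249
s_4 = Round(s_3, k_3) = 0x4975
s_5 = Round(s_4, k_4) = 0x759B
s_6 = Round(s_5, k_5) = 0x9B0F

0x4975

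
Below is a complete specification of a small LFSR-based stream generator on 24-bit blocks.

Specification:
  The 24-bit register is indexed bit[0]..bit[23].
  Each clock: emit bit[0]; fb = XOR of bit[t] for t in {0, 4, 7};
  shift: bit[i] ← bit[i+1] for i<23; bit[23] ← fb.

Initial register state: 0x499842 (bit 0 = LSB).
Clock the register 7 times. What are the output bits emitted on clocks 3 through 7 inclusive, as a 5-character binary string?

reg_0 = 0x499842
clock 1: out=0, reg = 0x24CC21
clock 2: out=1, reg = 0x926610
clock 3: out=0, reg = 0xC93308
clock 4: out=0, reg = 0x649984
clock 5: out=0, reg = 0xB24CC2
clock 6: out=0, reg = 0xD92661
clock 7: out=1, reg = 0xEC9330

00001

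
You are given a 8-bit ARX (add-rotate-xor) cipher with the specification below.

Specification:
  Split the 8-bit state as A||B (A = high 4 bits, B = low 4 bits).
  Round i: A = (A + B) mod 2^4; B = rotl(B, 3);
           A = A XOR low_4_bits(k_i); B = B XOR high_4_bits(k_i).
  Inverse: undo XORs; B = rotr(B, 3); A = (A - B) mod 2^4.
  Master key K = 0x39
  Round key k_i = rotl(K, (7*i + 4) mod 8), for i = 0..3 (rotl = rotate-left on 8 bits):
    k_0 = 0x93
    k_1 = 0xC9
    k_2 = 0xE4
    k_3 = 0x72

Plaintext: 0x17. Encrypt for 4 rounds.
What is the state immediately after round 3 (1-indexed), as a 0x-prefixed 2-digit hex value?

0x50

s_0 = plaintext = 0x17
s_1 = Round(s_0, k_0) = 0xB2
s_2 = Round(s_1, k_1) = 0x4D
s_3 = Round(s_2, k_2) = 0x50
s_4 = Round(s_3, k_3) = 0x77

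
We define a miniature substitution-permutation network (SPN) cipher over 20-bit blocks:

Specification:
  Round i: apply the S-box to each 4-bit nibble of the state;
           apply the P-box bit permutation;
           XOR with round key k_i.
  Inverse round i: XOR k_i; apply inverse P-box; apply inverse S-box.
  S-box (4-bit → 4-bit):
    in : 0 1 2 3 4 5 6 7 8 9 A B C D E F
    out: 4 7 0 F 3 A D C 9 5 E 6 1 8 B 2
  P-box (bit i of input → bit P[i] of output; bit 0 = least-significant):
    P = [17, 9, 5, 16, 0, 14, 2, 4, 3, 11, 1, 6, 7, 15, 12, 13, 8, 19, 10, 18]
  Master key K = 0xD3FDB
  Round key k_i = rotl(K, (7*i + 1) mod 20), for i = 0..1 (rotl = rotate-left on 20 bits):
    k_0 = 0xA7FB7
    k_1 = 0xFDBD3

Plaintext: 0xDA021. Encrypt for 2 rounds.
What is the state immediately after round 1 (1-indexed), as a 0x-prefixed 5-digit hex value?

s_0 = plaintext = 0xDA021
s_1 = Round(s_0, k_0) = 0xCCD95
s_2 = Round(s_1, k_1) = 0xED816

0xCCD95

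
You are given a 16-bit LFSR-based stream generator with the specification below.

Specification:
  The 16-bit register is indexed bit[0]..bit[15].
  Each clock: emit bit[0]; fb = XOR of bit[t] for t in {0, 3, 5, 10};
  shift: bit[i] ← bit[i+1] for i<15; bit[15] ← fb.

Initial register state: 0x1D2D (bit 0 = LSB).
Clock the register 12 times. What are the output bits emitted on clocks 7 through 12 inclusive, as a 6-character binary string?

reg_0 = 0x1D2D
clock 1: out=1, reg = 0x0E96
clock 2: out=0, reg = 0x874B
clock 3: out=1, reg = 0xC3A5
clock 4: out=1, reg = 0x61D2
clock 5: out=0, reg = 0x30E9
clock 6: out=1, reg = 0x9874
clock 7: out=0, reg = 0xCC3A
clock 8: out=0, reg = 0xE61D
clock 9: out=1, reg = 0xF30E
clock 10: out=0, reg = 0xF987
clock 11: out=1, reg = 0xFCC3
clock 12: out=1, reg = 0x7E61

001011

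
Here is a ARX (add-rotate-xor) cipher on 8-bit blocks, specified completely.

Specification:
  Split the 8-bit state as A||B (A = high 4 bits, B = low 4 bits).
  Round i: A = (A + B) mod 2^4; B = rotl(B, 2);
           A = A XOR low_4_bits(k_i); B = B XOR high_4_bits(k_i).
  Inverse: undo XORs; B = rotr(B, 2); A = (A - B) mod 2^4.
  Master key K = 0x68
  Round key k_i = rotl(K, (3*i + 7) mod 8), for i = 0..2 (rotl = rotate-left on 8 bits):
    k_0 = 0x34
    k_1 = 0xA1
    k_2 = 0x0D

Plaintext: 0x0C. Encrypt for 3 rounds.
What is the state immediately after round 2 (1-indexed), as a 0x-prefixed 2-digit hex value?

s_0 = plaintext = 0x0C
s_1 = Round(s_0, k_0) = 0x80
s_2 = Round(s_1, k_1) = 0x9A
s_3 = Round(s_2, k_2) = 0xEA

0x9A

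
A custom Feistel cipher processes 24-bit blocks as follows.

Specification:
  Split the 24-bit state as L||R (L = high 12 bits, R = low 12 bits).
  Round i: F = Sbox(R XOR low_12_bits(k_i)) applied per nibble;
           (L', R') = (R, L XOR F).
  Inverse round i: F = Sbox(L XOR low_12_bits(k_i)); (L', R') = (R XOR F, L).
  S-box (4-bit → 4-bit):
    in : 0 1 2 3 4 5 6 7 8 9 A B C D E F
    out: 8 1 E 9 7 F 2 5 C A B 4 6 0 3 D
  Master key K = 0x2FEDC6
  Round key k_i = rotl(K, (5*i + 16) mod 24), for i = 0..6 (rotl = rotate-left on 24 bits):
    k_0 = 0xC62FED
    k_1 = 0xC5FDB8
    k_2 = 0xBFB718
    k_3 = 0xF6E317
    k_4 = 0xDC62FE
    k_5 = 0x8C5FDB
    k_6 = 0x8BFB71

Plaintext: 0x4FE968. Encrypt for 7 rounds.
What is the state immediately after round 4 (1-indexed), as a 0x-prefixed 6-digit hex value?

s_0 = plaintext = 0x4FE968
s_1 = Round(s_0, k_0) = 0x968631
s_2 = Round(s_1, k_1) = 0x631DA2
s_3 = Round(s_2, k_2) = 0xDA2D7A
s_4 = Round(s_3, k_3) = 0xD7AE82
s_5 = Round(s_4, k_4) = 0xE82B2C
s_6 = Round(s_5, k_5) = 0xB2C957
s_7 = Round(s_6, k_6) = 0x9575CE

0xD7AE82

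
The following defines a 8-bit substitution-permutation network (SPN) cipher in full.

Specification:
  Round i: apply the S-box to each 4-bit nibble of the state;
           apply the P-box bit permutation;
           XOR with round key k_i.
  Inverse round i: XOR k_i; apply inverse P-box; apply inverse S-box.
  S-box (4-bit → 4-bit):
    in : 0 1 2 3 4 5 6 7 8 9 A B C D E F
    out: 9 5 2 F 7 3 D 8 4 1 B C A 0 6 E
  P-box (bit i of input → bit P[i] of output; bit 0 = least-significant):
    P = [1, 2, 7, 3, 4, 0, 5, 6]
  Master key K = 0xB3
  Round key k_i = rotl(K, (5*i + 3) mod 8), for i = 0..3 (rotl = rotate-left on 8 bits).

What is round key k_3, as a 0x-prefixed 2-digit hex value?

K = 0xB3
k_0 = rotl(K, (5*0+3) mod 8) = rotl(K, 3) = 0x9D
k_1 = rotl(K, (5*1+3) mod 8) = rotl(K, 0) = 0xB3
k_2 = rotl(K, (5*2+3) mod 8) = rotl(K, 5) = 0x76
k_3 = rotl(K, (5*3+3) mod 8) = rotl(K, 2) = 0xCE

0xCE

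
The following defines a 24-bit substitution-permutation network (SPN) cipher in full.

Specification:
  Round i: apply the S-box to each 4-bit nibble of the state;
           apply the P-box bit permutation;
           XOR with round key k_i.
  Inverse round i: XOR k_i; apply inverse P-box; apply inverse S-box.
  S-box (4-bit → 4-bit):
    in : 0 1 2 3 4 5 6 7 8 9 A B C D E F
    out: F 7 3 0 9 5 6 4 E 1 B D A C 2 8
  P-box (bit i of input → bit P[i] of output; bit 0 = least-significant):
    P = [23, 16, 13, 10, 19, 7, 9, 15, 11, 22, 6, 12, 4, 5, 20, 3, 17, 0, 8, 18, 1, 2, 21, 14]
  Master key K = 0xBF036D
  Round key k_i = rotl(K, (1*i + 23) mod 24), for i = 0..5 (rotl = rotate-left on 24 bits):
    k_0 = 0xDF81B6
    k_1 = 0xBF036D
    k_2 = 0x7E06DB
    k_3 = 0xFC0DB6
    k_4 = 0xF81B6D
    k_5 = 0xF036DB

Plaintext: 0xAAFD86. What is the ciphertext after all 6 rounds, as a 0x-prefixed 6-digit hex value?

0x8B17DA

s_0 = plaintext = 0xAAFD86
s_1 = Round(s_0, k_0) = 0xD87379
s_2 = Round(s_1, k_1) = 0x0B406C
s_3 = Round(s_2, k_2) = 0x195905
s_4 = Round(s_3, k_3) = 0x46A720
s_5 = Round(s_4, k_4) = 0x717E96
s_6 = Round(s_5, k_5) = 0x8B17DA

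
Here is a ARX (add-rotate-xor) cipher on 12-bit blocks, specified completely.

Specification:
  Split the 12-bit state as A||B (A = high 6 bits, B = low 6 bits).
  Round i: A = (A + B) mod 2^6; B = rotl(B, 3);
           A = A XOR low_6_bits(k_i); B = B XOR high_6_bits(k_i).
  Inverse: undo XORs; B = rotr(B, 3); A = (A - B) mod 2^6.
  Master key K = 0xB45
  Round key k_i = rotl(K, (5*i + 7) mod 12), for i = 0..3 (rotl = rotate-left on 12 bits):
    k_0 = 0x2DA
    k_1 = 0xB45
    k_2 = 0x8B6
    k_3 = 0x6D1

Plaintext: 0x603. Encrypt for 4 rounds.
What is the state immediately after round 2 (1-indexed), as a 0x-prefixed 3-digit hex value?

0x477

s_0 = plaintext = 0x603
s_1 = Round(s_0, k_0) = 0x053
s_2 = Round(s_1, k_1) = 0x477
s_3 = Round(s_2, k_2) = 0xF9C
s_4 = Round(s_3, k_3) = 0x2F8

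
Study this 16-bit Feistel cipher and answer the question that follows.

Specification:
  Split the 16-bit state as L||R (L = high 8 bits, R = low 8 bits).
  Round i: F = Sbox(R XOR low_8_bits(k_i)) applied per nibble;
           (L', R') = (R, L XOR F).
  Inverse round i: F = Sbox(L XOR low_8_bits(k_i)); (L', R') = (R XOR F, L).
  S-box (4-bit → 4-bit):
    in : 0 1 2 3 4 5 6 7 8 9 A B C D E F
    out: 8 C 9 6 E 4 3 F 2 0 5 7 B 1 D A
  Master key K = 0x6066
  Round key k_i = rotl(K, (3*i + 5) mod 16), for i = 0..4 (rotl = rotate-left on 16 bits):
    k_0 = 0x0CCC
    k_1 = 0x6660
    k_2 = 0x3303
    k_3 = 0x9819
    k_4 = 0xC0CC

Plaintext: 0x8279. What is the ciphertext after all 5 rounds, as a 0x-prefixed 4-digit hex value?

s_0 = plaintext = 0x8279
s_1 = Round(s_0, k_0) = 0x79F6
s_2 = Round(s_1, k_1) = 0xF67A
s_3 = Round(s_2, k_2) = 0x7A06
s_4 = Round(s_3, k_3) = 0x06B0
s_5 = Round(s_4, k_4) = 0xB0FD

0xB0FD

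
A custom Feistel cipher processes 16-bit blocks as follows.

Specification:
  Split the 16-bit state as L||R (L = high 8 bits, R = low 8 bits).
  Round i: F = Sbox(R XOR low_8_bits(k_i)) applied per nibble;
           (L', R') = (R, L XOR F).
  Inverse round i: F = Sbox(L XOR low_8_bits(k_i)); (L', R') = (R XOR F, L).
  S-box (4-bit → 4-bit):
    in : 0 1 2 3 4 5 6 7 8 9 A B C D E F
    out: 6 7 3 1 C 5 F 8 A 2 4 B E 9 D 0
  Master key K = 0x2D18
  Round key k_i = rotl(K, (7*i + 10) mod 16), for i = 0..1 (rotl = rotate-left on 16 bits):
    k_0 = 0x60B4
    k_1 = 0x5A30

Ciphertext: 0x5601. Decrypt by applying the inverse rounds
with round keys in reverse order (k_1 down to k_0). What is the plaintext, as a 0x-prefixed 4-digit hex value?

s_0 = ciphertext = 0x5601
s_1 = InvRound(s_0, k_1) = 0xFE56
s_2 = InvRound(s_1, k_0) = 0x92FE

0x92FE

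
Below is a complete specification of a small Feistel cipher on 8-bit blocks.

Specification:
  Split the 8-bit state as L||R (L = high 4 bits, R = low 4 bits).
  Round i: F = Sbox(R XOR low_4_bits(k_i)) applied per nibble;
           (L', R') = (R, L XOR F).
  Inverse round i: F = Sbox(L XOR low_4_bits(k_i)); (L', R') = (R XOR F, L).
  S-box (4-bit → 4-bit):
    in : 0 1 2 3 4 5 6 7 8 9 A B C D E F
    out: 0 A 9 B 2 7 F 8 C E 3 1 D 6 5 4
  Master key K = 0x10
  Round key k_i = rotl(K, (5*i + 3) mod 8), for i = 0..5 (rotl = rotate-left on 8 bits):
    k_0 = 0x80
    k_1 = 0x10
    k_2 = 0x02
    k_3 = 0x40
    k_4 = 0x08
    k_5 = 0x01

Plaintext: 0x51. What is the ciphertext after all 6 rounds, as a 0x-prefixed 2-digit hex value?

0x07

s_0 = plaintext = 0x51
s_1 = Round(s_0, k_0) = 0x1F
s_2 = Round(s_1, k_1) = 0xF5
s_3 = Round(s_2, k_2) = 0x57
s_4 = Round(s_3, k_3) = 0x7D
s_5 = Round(s_4, k_4) = 0xD0
s_6 = Round(s_5, k_5) = 0x07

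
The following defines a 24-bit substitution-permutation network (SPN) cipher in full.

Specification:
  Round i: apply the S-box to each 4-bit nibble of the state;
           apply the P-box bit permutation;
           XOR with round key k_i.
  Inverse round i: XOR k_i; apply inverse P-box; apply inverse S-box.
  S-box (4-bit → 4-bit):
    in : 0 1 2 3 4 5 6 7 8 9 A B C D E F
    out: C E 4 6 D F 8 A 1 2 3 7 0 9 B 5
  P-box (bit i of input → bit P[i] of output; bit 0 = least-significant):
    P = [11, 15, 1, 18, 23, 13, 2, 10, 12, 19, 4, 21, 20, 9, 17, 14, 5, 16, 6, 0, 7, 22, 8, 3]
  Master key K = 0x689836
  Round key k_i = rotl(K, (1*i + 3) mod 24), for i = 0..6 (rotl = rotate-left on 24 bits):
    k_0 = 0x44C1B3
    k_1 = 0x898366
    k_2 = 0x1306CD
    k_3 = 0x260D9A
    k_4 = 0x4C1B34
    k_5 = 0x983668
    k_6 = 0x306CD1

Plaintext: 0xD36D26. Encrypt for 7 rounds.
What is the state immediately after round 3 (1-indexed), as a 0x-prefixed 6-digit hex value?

0x673C08

s_0 = plaintext = 0xD36D26
s_1 = Round(s_0, k_0) = 0x61917F
s_2 = Round(s_1, k_1) = 0xA0AD3D
s_3 = Round(s_2, k_2) = 0x673C08
s_4 = Round(s_3, k_3) = 0x250397
s_5 = Round(s_4, k_4) = 0x43FA45
s_6 = Round(s_5, k_5) = 0x07ABA6
s_7 = Round(s_6, k_6) = 0xAD5FC8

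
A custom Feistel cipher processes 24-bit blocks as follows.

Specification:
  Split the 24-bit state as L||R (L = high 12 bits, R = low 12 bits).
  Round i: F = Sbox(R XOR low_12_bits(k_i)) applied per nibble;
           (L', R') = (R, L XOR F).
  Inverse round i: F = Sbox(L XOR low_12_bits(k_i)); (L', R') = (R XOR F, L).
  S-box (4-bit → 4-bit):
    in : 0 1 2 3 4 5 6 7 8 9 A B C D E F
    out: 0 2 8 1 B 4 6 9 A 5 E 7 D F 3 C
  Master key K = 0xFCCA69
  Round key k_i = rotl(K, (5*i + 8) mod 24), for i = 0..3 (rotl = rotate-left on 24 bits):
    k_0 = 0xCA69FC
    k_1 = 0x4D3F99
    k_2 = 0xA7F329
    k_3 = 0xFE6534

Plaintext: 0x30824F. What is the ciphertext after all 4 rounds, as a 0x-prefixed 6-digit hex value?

0x23FC78

s_0 = plaintext = 0x30824F
s_1 = Round(s_0, k_0) = 0x24F479
s_2 = Round(s_1, k_1) = 0x47957F
s_3 = Round(s_2, k_2) = 0x57F23F
s_4 = Round(s_3, k_3) = 0x23FC78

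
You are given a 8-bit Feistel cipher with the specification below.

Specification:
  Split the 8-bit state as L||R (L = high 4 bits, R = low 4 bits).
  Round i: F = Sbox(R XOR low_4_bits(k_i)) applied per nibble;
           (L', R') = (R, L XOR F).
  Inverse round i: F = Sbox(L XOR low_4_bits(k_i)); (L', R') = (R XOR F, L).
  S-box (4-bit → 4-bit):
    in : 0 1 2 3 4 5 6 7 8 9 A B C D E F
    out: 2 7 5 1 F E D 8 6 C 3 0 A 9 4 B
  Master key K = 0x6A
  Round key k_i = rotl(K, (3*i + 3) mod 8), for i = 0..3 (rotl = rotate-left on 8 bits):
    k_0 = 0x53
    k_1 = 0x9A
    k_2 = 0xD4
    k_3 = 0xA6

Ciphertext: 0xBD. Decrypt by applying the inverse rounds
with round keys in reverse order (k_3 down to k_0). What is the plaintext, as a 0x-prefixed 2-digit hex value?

0x45

s_0 = ciphertext = 0xBD
s_1 = InvRound(s_0, k_3) = 0x4B
s_2 = InvRound(s_1, k_2) = 0x94
s_3 = InvRound(s_2, k_1) = 0x59
s_4 = InvRound(s_3, k_0) = 0x45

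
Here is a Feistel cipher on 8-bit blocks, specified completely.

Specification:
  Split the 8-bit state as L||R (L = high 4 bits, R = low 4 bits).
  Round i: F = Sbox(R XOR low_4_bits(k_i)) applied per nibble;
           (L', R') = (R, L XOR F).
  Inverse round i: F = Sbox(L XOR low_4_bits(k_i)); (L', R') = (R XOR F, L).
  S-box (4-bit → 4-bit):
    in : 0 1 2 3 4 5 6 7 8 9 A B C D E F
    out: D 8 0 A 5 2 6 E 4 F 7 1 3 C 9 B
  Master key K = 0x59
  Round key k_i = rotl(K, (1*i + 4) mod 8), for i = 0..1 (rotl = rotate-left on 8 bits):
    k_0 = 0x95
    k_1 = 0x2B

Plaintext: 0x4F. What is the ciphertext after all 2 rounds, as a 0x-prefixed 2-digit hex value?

s_0 = plaintext = 0x4F
s_1 = Round(s_0, k_0) = 0xF3
s_2 = Round(s_1, k_1) = 0x3B

0x3B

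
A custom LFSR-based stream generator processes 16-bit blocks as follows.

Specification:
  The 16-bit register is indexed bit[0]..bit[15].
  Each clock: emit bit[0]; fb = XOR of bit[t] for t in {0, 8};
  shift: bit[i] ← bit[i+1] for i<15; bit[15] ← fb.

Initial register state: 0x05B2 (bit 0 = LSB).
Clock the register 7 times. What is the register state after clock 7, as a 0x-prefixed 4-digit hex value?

reg_0 = 0x05B2
clock 1: out=0, reg = 0x82D9
clock 2: out=1, reg = 0xC16C
clock 3: out=0, reg = 0xE0B6
clock 4: out=0, reg = 0x705B
clock 5: out=1, reg = 0xB82D
clock 6: out=1, reg = 0xDC16
clock 7: out=0, reg = 0x6E0B

0x6E0B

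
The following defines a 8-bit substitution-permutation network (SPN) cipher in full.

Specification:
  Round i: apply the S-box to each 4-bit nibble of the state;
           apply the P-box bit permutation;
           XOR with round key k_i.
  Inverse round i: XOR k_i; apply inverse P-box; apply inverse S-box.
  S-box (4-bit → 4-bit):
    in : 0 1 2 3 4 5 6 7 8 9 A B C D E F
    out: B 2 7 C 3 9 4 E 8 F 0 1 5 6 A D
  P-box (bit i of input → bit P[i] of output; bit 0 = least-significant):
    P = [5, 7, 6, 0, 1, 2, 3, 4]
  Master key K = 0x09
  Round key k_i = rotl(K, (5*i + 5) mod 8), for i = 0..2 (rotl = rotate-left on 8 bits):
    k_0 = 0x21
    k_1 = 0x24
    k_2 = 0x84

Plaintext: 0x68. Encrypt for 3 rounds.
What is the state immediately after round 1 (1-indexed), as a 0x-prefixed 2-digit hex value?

s_0 = plaintext = 0x68
s_1 = Round(s_0, k_0) = 0x28
s_2 = Round(s_1, k_1) = 0x2B
s_3 = Round(s_2, k_2) = 0xAA

0x28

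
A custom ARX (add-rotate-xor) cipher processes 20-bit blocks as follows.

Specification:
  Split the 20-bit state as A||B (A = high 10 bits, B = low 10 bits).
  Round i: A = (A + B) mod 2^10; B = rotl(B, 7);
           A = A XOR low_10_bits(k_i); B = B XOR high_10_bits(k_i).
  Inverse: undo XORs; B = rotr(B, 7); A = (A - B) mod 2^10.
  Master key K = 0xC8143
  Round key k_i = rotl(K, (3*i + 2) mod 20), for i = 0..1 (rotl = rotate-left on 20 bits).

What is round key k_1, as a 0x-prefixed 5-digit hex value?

0x02879

K = 0xC8143
k_0 = rotl(K, (3*0+2) mod 20) = rotl(K, 2) = 0x2050F
k_1 = rotl(K, (3*1+2) mod 20) = rotl(K, 5) = 0x02879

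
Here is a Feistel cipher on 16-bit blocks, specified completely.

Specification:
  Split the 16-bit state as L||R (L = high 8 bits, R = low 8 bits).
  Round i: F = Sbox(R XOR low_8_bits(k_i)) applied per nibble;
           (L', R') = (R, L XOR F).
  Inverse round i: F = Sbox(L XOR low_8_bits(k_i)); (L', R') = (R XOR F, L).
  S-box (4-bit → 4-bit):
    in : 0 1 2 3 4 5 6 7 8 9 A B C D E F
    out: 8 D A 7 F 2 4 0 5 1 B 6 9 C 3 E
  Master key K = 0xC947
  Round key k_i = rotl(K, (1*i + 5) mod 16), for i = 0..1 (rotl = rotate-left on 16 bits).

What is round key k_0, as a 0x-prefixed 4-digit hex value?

0x28F9

K = 0xC947
k_0 = rotl(K, (1*0+5) mod 16) = rotl(K, 5) = 0x28F9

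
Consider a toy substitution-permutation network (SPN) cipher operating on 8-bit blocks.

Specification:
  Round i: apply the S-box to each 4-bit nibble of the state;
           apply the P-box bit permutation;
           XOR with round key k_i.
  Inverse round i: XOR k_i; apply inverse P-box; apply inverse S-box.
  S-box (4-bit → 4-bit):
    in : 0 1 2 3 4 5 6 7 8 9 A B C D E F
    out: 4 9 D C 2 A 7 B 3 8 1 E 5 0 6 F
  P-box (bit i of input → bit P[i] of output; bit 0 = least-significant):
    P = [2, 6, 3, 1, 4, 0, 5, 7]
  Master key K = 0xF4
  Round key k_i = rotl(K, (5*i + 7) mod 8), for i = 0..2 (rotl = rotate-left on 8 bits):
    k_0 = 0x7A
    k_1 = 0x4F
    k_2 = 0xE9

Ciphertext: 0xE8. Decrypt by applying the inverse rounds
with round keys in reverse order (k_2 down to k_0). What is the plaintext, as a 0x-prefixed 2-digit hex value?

s_0 = ciphertext = 0xE8
s_1 = InvRound(s_0, k_2) = 0x4D
s_2 = InvRound(s_1, k_1) = 0xD9
s_3 = InvRound(s_2, k_0) = 0xB9

0xB9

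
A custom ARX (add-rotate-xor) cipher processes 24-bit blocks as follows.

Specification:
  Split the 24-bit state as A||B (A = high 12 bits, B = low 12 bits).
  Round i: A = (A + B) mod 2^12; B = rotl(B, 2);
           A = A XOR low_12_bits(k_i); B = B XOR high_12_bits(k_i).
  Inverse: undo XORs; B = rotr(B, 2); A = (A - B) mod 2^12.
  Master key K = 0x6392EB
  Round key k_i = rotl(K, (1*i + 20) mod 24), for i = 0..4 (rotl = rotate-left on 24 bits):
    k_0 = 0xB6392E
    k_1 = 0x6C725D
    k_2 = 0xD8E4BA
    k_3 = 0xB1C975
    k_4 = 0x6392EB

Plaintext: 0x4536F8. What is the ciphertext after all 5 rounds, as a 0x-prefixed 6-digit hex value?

0xA8D175

s_0 = plaintext = 0x4536F8
s_1 = Round(s_0, k_0) = 0x265082
s_2 = Round(s_1, k_1) = 0x0BA4CF
s_3 = Round(s_2, k_2) = 0x133EB3
s_4 = Round(s_3, k_3) = 0x6931D3
s_5 = Round(s_4, k_4) = 0xA8D175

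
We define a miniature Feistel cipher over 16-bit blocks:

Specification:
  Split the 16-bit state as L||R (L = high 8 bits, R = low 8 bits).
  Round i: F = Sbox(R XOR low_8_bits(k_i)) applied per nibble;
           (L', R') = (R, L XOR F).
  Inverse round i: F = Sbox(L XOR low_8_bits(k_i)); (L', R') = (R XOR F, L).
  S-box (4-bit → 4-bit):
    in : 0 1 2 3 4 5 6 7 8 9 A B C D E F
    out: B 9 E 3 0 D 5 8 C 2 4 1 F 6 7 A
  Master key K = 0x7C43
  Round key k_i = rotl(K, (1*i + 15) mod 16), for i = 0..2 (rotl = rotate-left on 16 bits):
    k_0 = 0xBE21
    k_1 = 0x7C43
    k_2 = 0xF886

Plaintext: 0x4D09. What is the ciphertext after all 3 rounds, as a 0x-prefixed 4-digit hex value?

s_0 = plaintext = 0x4D09
s_1 = Round(s_0, k_0) = 0x09A1
s_2 = Round(s_1, k_1) = 0xA177
s_3 = Round(s_2, k_2) = 0x7708

0x7708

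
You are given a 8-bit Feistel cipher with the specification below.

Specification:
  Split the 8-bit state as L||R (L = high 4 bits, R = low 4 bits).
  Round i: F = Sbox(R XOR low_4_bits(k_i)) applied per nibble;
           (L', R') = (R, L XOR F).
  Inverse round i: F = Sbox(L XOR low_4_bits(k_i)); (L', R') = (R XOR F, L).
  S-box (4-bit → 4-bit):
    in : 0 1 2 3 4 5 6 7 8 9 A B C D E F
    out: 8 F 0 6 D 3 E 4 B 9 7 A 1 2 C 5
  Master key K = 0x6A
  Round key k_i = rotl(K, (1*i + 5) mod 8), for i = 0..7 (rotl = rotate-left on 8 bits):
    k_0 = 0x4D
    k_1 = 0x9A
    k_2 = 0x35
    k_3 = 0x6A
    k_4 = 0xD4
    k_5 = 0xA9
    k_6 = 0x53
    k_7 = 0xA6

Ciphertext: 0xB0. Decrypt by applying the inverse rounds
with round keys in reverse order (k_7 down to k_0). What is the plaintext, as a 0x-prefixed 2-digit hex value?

0x45

s_0 = ciphertext = 0xB0
s_1 = InvRound(s_0, k_7) = 0x2B
s_2 = InvRound(s_1, k_6) = 0x42
s_3 = InvRound(s_2, k_5) = 0x04
s_4 = InvRound(s_3, k_4) = 0x90
s_5 = InvRound(s_4, k_3) = 0x69
s_6 = InvRound(s_5, k_2) = 0xF6
s_7 = InvRound(s_6, k_1) = 0x5F
s_8 = InvRound(s_7, k_0) = 0x45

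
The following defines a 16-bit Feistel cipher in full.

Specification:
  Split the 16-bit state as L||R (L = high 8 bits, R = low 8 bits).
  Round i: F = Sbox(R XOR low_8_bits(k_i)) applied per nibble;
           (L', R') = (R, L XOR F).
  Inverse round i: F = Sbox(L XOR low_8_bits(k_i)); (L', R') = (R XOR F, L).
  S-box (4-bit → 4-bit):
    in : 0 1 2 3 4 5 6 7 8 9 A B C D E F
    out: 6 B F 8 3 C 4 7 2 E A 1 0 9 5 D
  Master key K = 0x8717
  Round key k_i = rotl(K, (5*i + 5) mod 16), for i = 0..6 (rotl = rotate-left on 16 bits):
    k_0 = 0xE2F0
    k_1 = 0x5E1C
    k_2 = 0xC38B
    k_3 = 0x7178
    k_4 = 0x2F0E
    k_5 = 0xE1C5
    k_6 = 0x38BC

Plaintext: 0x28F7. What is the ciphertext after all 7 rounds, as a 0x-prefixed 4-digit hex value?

s_0 = plaintext = 0x28F7
s_1 = Round(s_0, k_0) = 0xF74F
s_2 = Round(s_1, k_1) = 0x4F3F
s_3 = Round(s_2, k_2) = 0x3F5C
s_4 = Round(s_3, k_3) = 0x5CCC
s_5 = Round(s_4, k_4) = 0xCC53
s_6 = Round(s_5, k_5) = 0x5328
s_7 = Round(s_6, k_6) = 0x28B0

0x28B0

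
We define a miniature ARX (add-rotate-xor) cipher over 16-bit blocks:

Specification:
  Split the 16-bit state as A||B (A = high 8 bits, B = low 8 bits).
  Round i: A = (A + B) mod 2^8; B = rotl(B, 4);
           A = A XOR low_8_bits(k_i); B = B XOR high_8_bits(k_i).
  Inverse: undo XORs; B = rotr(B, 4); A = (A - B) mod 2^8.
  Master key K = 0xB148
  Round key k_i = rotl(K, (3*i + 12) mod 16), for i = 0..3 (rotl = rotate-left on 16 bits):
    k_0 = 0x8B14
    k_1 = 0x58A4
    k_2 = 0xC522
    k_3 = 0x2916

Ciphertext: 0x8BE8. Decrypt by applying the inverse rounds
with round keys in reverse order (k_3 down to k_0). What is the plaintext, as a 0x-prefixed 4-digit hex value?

0xD57D

s_0 = ciphertext = 0x8BE8
s_1 = InvRound(s_0, k_3) = 0x811C
s_2 = InvRound(s_1, k_2) = 0x069D
s_3 = InvRound(s_2, k_1) = 0x465C
s_4 = InvRound(s_3, k_0) = 0xD57D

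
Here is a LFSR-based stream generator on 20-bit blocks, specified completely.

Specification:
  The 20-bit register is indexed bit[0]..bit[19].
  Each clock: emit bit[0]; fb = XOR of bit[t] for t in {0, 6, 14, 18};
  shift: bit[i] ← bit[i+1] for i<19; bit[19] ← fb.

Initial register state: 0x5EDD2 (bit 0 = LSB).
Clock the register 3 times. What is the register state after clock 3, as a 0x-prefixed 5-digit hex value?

reg_0 = 0x5EDD2
clock 1: out=0, reg = 0xAF6E9
clock 2: out=1, reg = 0xD7B74
clock 3: out=0, reg = 0xEBDBA

0xEBDBA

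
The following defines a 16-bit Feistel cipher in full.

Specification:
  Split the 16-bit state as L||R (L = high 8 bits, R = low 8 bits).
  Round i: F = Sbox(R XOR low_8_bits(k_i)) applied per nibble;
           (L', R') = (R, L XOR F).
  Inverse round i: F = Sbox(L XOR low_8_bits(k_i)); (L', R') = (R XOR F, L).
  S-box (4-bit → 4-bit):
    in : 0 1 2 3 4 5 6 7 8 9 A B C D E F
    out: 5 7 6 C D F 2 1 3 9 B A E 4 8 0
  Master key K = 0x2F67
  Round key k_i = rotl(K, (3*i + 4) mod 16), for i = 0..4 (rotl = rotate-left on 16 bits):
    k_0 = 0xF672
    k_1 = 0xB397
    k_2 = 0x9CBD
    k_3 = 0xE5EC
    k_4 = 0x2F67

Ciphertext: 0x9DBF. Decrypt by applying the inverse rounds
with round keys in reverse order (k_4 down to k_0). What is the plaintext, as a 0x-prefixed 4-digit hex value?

0x364E

s_0 = ciphertext = 0x9DBF
s_1 = InvRound(s_0, k_4) = 0xB49D
s_2 = InvRound(s_1, k_3) = 0x6EB4
s_3 = InvRound(s_2, k_2) = 0xF86E
s_4 = InvRound(s_3, k_1) = 0x4EF8
s_5 = InvRound(s_4, k_0) = 0x364E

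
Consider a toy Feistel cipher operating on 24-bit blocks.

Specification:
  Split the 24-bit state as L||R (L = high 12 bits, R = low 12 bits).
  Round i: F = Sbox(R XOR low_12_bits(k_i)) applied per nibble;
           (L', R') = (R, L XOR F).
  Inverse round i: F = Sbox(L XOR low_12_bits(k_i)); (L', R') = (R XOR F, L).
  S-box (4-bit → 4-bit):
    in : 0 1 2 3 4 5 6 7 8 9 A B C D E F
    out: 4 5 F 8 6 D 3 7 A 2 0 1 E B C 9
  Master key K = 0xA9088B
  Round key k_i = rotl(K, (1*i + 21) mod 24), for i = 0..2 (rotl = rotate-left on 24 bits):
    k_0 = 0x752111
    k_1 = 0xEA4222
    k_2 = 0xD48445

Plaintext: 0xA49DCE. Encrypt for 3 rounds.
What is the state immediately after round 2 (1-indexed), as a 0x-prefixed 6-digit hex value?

s_0 = plaintext = 0xA49DCE
s_1 = Round(s_0, k_0) = 0xDCE4F0
s_2 = Round(s_1, k_1) = 0x4F0E71
s_3 = Round(s_2, k_2) = 0xE71476

0x4F0E71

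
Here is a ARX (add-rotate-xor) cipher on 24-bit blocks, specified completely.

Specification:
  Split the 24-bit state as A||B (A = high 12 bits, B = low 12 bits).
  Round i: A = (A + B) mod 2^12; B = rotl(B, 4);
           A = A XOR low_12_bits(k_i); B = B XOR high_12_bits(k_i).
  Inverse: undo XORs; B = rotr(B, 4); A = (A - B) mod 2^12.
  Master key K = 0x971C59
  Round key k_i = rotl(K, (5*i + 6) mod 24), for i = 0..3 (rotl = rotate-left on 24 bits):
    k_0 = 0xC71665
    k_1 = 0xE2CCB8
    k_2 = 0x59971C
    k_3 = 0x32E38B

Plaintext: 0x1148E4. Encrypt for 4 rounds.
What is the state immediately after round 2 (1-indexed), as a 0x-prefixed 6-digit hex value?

s_0 = plaintext = 0x1148E4
s_1 = Round(s_0, k_0) = 0xF9D239
s_2 = Round(s_1, k_1) = 0xD6EDBE
s_3 = Round(s_2, k_2) = 0xC30E74
s_4 = Round(s_3, k_3) = 0x92F460

0xD6EDBE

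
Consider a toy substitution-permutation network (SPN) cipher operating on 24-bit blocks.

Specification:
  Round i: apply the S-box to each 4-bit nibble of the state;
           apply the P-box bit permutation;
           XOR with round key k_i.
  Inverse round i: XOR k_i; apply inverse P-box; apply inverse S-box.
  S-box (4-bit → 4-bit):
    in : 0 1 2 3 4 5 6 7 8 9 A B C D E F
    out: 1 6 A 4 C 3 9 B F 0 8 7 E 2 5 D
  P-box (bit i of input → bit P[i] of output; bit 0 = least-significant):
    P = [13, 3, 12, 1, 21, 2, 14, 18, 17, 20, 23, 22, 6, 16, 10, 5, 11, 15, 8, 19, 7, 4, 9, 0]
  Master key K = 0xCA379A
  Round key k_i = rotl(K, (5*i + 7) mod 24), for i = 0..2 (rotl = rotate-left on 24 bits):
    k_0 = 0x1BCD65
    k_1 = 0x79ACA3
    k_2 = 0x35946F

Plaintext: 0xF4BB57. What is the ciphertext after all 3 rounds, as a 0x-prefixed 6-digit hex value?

0x17764F

s_0 = plaintext = 0xF4BB57
s_1 = Round(s_0, k_0) = 0xA0EAAA
s_2 = Round(s_1, k_1) = 0x3DA0E0
s_3 = Round(s_2, k_2) = 0x17764F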